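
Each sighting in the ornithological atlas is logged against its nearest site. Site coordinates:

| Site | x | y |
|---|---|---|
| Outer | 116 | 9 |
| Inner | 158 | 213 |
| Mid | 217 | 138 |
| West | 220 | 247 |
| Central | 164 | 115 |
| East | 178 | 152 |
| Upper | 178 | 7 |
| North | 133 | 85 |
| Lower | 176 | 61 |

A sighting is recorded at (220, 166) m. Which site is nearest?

Mid

Squared distances to each site:
Outer: 35465.000; Inner: 6053.000; Mid: 793.000; West: 6561.000; Central: 5737.000; East: 1960.000; Upper: 27045.000; North: 14130.000; Lower: 12961.000.
Minimum at Mid.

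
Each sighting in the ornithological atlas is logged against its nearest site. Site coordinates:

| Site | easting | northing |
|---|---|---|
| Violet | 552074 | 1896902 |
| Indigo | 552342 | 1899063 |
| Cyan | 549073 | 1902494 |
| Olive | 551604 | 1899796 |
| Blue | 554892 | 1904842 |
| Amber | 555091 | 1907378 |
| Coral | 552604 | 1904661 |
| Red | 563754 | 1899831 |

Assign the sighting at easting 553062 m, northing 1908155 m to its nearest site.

Squared distances to each site:
Violet: 127606153.000; Indigo: 83182864.000; Cyan: 47959042.000; Olive: 71998645.000; Blue: 14324869.000; Amber: 4720570.000; Coral: 12417800.000; Red: 183607840.000.
Minimum at Amber.

Amber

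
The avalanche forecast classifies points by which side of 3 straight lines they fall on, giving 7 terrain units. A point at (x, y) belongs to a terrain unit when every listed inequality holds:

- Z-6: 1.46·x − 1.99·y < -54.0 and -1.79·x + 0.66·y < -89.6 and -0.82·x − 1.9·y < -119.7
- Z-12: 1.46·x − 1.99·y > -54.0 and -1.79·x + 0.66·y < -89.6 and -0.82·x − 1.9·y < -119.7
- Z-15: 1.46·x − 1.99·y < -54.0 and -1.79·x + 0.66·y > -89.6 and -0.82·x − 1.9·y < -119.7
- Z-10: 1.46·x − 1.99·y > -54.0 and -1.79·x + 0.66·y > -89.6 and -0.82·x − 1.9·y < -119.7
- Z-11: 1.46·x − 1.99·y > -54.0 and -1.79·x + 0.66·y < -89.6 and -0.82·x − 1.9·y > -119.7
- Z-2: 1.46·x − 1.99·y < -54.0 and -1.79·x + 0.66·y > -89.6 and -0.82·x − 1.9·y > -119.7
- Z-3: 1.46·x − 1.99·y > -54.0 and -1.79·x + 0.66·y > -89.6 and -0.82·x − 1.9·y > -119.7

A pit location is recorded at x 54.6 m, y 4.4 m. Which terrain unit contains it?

1.46·54.6 − 1.99·4.4 = 70.960, which is > -54.0
-1.79·54.6 + 0.66·4.4 = -94.830, which is < -89.6
-0.82·54.6 − 1.9·4.4 = -53.132, which is > -119.7
This sign pattern matches Z-11.

Z-11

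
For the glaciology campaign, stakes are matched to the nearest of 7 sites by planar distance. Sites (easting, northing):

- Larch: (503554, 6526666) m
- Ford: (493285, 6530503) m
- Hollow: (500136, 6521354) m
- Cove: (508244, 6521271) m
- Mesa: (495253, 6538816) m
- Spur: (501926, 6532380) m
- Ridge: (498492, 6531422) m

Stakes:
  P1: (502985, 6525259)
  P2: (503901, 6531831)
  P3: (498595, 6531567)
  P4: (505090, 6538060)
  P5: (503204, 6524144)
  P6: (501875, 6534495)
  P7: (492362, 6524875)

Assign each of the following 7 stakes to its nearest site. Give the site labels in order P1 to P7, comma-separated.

P1 → Larch (d²=2303410.00)
P2 → Spur (d²=4202026.00)
P3 → Ridge (d²=31634.00)
P4 → Spur (d²=42273296.00)
P5 → Larch (d²=6482984.00)
P6 → Spur (d²=4475826.00)
P7 → Ford (d²=32526313.00)

Larch, Spur, Ridge, Spur, Larch, Spur, Ford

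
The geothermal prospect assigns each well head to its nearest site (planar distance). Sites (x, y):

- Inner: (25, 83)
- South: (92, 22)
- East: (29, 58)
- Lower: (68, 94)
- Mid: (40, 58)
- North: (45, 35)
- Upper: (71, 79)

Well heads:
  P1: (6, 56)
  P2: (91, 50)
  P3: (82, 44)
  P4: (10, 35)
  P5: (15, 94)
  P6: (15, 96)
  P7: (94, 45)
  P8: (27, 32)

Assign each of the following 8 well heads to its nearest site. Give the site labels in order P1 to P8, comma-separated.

East, South, South, East, Inner, Inner, South, North

P1 → East (d²=533.00)
P2 → South (d²=785.00)
P3 → South (d²=584.00)
P4 → East (d²=890.00)
P5 → Inner (d²=221.00)
P6 → Inner (d²=269.00)
P7 → South (d²=533.00)
P8 → North (d²=333.00)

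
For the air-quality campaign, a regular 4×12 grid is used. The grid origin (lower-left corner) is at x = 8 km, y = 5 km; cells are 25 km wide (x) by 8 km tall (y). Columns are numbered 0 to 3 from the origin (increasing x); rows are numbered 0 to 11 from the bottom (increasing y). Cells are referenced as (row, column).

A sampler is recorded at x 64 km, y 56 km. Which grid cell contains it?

Column index: ⌊(64 − 8) / 25⌋ = ⌊2.240⌋ = 2
Row offset from origin: ⌊(56 − 5) / 8⌋ = ⌊6.375⌋ = 6 → row 6

(6, 2)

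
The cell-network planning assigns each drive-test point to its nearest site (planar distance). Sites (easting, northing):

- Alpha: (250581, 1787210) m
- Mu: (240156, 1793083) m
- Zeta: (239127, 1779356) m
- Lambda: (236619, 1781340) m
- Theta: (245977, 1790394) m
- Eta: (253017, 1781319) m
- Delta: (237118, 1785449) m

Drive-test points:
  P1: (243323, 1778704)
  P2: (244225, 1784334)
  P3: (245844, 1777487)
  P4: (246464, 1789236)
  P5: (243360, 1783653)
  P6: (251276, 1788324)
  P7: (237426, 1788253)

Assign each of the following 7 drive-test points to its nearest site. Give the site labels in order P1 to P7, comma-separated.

Zeta, Theta, Zeta, Theta, Zeta, Alpha, Delta

P1 → Zeta (d²=18031520.00)
P2 → Theta (d²=39793104.00)
P3 → Zeta (d²=48611250.00)
P4 → Theta (d²=1578133.00)
P5 → Zeta (d²=36382498.00)
P6 → Alpha (d²=1724021.00)
P7 → Delta (d²=7957280.00)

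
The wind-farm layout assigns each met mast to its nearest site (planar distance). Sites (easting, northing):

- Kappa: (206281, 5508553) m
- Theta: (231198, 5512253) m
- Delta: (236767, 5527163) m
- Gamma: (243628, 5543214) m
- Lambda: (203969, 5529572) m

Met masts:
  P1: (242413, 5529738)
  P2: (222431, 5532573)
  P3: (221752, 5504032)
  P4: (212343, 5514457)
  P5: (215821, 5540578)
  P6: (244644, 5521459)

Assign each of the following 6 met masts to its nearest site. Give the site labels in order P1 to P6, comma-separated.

Delta, Delta, Theta, Kappa, Lambda, Delta

P1 → Delta (d²=38507941.00)
P2 → Delta (d²=234788996.00)
P3 → Theta (d²=156811757.00)
P4 → Kappa (d²=71605060.00)
P5 → Lambda (d²=261601940.00)
P6 → Delta (d²=94582745.00)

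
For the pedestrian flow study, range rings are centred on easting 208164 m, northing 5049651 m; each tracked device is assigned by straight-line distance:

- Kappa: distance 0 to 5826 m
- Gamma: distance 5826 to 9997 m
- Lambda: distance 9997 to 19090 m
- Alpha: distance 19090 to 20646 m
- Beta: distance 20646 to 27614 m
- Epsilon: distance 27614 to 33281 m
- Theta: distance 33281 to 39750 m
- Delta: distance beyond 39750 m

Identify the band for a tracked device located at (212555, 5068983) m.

Distance = √((212555−208164)² + (5068983−5049651)²) = √(19280881.000 + 373726224.000) = 19824.407 m.
19090 ≤ 19824.407 < 20646 → Alpha.

Alpha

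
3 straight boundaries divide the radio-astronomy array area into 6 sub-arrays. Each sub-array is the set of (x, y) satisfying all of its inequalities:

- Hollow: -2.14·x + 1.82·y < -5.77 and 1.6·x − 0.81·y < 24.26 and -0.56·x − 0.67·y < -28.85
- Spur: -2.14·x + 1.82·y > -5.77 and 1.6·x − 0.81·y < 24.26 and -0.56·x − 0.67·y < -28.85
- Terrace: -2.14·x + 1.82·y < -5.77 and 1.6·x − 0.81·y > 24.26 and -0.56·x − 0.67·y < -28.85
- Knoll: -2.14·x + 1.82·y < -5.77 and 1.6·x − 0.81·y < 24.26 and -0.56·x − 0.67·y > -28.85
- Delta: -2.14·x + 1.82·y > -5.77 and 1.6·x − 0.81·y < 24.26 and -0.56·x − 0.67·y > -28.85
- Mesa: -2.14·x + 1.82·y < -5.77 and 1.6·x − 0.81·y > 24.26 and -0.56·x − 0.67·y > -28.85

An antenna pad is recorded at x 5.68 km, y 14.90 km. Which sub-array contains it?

Delta

-2.14·5.68 + 1.82·14.90 = 14.963, which is > -5.77
1.6·5.68 − 0.81·14.90 = -2.981, which is < 24.26
-0.56·5.68 − 0.67·14.90 = -13.164, which is > -28.85
This sign pattern matches Delta.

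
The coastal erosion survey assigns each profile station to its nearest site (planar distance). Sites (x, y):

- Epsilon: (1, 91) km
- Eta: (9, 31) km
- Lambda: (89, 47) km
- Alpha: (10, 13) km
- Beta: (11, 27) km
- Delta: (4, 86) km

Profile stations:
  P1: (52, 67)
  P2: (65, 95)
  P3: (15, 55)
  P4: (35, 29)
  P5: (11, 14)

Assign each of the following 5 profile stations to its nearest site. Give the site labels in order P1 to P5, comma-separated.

P1 → Lambda (d²=1769.00)
P2 → Lambda (d²=2880.00)
P3 → Eta (d²=612.00)
P4 → Beta (d²=580.00)
P5 → Alpha (d²=2.00)

Lambda, Lambda, Eta, Beta, Alpha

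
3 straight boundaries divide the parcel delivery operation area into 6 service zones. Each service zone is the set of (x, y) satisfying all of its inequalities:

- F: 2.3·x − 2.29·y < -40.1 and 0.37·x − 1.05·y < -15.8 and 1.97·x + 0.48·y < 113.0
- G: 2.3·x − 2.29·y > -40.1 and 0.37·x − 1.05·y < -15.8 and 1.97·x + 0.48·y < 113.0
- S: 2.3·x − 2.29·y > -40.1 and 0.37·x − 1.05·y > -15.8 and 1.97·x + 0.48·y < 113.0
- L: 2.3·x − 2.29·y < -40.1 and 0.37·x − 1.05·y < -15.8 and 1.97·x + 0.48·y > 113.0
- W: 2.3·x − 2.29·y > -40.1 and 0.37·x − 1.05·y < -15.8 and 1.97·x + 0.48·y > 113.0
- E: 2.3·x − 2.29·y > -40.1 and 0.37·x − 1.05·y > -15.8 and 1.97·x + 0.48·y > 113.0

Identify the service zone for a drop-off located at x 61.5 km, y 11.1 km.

E

2.3·61.5 − 2.29·11.1 = 116.031, which is > -40.1
0.37·61.5 − 1.05·11.1 = 11.100, which is > -15.8
1.97·61.5 + 0.48·11.1 = 126.483, which is > 113.0
This sign pattern matches E.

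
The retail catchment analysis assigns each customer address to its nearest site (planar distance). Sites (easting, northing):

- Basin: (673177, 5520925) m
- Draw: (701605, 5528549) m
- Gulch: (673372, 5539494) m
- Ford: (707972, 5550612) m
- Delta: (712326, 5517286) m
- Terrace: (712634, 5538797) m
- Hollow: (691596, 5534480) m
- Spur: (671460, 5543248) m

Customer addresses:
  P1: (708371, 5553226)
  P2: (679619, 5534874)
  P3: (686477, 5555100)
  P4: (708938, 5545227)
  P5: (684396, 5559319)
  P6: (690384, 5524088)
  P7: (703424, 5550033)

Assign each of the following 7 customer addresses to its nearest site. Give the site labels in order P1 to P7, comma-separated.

Ford, Gulch, Spur, Ford, Spur, Hollow, Ford

P1 → Ford (d²=6992197.00)
P2 → Gulch (d²=60369409.00)
P3 → Spur (d²=365980193.00)
P4 → Ford (d²=29931381.00)
P5 → Spur (d²=425617137.00)
P6 → Hollow (d²=109462608.00)
P7 → Ford (d²=21019545.00)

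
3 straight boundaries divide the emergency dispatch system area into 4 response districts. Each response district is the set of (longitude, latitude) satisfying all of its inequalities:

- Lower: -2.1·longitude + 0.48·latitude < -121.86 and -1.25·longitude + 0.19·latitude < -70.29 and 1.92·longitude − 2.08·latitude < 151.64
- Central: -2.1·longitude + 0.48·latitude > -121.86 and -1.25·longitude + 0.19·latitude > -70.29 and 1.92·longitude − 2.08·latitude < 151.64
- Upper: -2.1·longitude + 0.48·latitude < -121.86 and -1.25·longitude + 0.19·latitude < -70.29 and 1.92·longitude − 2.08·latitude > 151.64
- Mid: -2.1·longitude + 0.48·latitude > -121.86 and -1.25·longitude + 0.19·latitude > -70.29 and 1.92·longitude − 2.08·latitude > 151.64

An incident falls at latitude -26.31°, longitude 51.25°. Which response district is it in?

Mid

-2.1·51.25 + 0.48·-26.31 = -120.254, which is > -121.86
-1.25·51.25 + 0.19·-26.31 = -69.061, which is > -70.29
1.92·51.25 − 2.08·-26.31 = 153.125, which is > 151.64
This sign pattern matches Mid.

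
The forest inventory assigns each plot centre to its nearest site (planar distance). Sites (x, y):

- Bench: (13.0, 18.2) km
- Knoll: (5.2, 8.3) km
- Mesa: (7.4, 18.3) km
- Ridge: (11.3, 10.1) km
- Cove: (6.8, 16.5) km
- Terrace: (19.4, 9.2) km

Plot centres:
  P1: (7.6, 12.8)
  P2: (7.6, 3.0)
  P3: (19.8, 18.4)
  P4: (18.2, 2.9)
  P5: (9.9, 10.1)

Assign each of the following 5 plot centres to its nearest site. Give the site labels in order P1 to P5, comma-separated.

Cove, Knoll, Bench, Terrace, Ridge

P1 → Cove (d²=14.33)
P2 → Knoll (d²=33.85)
P3 → Bench (d²=46.28)
P4 → Terrace (d²=41.13)
P5 → Ridge (d²=1.96)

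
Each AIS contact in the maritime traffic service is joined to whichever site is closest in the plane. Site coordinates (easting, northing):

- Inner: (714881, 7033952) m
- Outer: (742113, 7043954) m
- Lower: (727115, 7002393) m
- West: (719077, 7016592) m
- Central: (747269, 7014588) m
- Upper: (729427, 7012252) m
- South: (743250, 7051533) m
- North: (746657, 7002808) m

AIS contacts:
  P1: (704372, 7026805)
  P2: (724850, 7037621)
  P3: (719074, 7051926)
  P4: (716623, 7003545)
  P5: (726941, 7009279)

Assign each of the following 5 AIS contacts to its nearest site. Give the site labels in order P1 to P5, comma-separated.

P1 → Inner (d²=161518690.00)
P2 → Inner (d²=112842522.00)
P3 → Inner (d²=340645925.00)
P4 → Lower (d²=111409168.00)
P5 → Upper (d²=15018925.00)

Inner, Inner, Inner, Lower, Upper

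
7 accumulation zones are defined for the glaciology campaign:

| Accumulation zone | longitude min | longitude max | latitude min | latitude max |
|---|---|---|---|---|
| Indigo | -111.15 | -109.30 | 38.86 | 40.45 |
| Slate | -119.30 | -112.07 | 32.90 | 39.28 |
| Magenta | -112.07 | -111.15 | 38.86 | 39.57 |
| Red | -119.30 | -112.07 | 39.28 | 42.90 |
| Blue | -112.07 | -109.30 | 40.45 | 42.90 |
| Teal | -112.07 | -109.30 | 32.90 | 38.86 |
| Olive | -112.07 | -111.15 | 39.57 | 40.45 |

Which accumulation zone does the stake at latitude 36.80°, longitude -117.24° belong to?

The point has longitude = -117.24 and latitude = 36.80.
Only Slate satisfies -119.30 ≤ longitude ≤ -112.07 and 32.90 ≤ latitude ≤ 39.28.

Slate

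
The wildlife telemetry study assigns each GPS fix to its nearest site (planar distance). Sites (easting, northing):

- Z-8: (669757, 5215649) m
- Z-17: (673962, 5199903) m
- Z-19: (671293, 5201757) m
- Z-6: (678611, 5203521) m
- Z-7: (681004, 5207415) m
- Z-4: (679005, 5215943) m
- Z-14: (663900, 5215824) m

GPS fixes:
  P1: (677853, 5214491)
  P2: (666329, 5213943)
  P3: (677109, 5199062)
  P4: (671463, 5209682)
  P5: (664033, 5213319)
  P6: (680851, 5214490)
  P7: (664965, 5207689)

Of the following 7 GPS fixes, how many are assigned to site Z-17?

1

P1 → Z-4
P2 → Z-14
P3 → Z-17
P4 → Z-8
P5 → Z-14
P6 → Z-4
P7 → Z-14
1 of the 7 goes to Z-17.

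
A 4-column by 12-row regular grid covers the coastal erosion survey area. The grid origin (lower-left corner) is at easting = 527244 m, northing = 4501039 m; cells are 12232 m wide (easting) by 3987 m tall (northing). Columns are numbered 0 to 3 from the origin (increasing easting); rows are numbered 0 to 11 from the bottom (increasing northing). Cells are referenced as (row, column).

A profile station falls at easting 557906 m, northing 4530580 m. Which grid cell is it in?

(7, 2)

Column index: ⌊(557906 − 527244) / 12232⌋ = ⌊2.507⌋ = 2
Row offset from origin: ⌊(4530580 − 4501039) / 3987⌋ = ⌊7.409⌋ = 7 → row 7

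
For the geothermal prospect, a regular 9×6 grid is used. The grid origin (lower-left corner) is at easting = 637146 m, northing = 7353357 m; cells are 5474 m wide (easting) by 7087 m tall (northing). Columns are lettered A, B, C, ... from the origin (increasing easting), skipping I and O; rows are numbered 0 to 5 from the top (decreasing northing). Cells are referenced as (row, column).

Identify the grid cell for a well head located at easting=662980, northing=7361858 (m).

Column index: ⌊(662980 − 637146) / 5474⌋ = ⌊4.719⌋ = 4 → column E
Row offset from origin: ⌊(7361858 − 7353357) / 7087⌋ = ⌊1.200⌋ = 1 → row 4 (counted from top)

(4, E)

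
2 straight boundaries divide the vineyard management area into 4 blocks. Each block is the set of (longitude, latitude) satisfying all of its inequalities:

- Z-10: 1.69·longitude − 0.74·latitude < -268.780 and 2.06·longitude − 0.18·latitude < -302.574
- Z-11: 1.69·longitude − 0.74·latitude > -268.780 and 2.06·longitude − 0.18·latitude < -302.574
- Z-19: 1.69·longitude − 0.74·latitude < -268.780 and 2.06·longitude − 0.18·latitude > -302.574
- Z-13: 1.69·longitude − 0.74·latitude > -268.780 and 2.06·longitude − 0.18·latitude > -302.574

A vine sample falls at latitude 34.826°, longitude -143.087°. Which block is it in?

Z-13

1.69·-143.087 − 0.74·34.826 = -267.588, which is > -268.780
2.06·-143.087 − 0.18·34.826 = -301.028, which is > -302.574
This sign pattern matches Z-13.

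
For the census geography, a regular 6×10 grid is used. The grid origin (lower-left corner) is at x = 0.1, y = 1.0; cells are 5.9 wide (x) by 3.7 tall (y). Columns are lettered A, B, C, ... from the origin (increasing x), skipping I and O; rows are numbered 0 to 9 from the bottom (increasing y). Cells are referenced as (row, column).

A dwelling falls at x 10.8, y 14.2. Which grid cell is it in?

Column index: ⌊(10.8 − 0.1) / 5.9⌋ = ⌊1.814⌋ = 1 → column B
Row offset from origin: ⌊(14.2 − 1.0) / 3.7⌋ = ⌊3.568⌋ = 3 → row 3

(3, B)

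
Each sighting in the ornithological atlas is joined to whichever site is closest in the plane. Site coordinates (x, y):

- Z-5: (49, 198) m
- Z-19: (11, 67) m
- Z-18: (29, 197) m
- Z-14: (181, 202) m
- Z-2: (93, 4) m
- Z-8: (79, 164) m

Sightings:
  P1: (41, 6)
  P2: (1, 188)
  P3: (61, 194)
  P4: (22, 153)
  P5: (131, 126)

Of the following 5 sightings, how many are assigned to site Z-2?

P1 → Z-2
P2 → Z-18
P3 → Z-5
P4 → Z-18
P5 → Z-8
1 of the 5 goes to Z-2.

1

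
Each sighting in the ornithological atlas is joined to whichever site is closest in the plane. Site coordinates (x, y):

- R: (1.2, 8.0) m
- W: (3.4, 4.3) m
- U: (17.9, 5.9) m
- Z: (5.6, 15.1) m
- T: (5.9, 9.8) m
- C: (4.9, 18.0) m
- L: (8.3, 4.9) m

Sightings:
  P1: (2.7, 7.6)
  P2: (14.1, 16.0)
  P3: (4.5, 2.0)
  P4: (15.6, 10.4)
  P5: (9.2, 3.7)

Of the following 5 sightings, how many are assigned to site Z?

1

P1 → R
P2 → Z
P3 → W
P4 → U
P5 → L
1 of the 5 goes to Z.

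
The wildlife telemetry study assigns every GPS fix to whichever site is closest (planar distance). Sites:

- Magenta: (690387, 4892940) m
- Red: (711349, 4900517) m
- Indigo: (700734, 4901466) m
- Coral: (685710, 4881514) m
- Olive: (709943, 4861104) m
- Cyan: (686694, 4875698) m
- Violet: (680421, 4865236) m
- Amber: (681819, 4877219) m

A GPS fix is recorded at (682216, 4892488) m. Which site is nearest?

Magenta

Squared distances to each site:
Magenta: 66969545.000; Red: 913196530.000; Indigo: 423520808.000; Coral: 132636712.000; Olive: 1753741985.000; Cyan: 301956584.000; Violet: 745893529.000; Amber: 233299970.000.
Minimum at Magenta.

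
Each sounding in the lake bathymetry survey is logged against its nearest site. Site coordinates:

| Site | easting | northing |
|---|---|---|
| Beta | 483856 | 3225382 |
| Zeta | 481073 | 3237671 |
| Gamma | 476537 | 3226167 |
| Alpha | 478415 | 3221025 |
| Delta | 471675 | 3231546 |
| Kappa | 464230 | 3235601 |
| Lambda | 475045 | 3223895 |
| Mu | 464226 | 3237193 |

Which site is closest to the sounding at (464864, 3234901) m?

Kappa

Squared distances to each site:
Beta: 451307425.000; Zeta: 270404581.000; Gamma: 212541685.000; Alpha: 376172977.000; Delta: 57645746.000; Kappa: 891956.000; Lambda: 224784797.000; Mu: 5660308.000.
Minimum at Kappa.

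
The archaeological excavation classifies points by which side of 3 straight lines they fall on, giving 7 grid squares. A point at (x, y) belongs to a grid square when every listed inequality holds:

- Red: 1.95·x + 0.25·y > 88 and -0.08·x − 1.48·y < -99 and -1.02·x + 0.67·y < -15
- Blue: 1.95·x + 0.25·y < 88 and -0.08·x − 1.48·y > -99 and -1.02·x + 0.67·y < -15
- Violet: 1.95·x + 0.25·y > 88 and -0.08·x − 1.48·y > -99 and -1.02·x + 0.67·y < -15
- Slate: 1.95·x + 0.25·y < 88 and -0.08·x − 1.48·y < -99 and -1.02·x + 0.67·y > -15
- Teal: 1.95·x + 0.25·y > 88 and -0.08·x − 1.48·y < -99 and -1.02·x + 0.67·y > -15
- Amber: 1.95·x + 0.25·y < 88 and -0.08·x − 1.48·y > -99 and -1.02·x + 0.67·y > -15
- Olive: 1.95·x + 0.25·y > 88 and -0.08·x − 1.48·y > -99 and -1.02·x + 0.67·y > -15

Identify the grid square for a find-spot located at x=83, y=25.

1.95·83 + 0.25·25 = 168.100, which is > 88
-0.08·83 − 1.48·25 = -43.640, which is > -99
-1.02·83 + 0.67·25 = -67.910, which is < -15
This sign pattern matches Violet.

Violet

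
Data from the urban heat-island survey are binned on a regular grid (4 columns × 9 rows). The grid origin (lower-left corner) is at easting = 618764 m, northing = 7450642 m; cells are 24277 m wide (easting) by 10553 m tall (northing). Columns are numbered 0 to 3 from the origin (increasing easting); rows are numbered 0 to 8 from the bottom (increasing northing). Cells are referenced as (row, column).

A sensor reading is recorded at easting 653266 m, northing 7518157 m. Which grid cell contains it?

Column index: ⌊(653266 − 618764) / 24277⌋ = ⌊1.421⌋ = 1
Row offset from origin: ⌊(7518157 − 7450642) / 10553⌋ = ⌊6.398⌋ = 6 → row 6

(6, 1)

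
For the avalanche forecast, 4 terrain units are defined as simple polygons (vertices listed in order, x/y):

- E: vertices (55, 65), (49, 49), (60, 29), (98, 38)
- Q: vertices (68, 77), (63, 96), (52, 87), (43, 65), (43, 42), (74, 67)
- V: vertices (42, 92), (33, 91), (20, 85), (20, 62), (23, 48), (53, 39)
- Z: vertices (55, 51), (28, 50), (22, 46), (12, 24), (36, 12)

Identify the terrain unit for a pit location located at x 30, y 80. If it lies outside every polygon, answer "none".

V

Cast a ray rightward from (30, 80). For each polygon, the edges (by vertex number in listed order) whose endpoints lie on opposite sides of y = 80, where each meets that height, and whether that is right or left of the point:
E: no edge straddles that height → 0 crossings.
Q: 1–2 at x≈67.2 (right), 3–4 at x≈49.1 (right) → 2 crossings.
V: 3–4 at x≈20.0 (left), 6–1 at x≈44.5 (right) → 1 crossing.
Z: no edge straddles that height → 0 crossings.
Only V has an odd count, so the point is inside V.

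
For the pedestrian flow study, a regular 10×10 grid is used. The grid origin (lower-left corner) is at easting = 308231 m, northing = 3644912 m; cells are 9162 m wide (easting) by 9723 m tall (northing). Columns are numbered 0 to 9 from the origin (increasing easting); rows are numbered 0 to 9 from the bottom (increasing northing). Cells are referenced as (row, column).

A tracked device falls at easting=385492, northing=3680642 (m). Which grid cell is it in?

Column index: ⌊(385492 − 308231) / 9162⌋ = ⌊8.433⌋ = 8
Row offset from origin: ⌊(3680642 − 3644912) / 9723⌋ = ⌊3.675⌋ = 3 → row 3

(3, 8)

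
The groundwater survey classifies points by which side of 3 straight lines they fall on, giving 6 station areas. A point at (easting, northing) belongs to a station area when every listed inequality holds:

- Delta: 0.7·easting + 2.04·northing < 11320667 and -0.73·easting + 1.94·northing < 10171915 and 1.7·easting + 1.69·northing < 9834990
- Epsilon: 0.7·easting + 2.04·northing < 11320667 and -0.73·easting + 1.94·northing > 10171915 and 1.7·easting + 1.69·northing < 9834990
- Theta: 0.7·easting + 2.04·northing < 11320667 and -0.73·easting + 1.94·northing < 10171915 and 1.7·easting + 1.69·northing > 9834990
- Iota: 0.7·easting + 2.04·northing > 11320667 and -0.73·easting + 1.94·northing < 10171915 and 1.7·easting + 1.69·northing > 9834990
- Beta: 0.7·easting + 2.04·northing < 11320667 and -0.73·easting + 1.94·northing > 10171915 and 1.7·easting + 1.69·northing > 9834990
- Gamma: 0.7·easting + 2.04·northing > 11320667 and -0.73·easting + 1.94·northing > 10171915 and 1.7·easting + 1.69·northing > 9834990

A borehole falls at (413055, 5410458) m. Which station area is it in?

Gamma

0.7·413055 + 2.04·5410458 = 11326472.820, which is > 11320667
-0.73·413055 + 1.94·5410458 = 10194758.370, which is > 10171915
1.7·413055 + 1.69·5410458 = 9845867.520, which is > 9834990
This sign pattern matches Gamma.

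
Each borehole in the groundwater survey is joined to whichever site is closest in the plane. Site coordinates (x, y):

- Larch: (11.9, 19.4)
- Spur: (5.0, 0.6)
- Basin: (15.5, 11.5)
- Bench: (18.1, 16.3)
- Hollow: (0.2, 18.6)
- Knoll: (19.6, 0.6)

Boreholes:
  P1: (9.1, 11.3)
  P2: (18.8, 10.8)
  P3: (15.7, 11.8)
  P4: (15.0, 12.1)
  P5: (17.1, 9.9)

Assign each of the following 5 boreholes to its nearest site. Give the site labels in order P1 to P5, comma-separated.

Basin, Basin, Basin, Basin, Basin

P1 → Basin (d²=41.00)
P2 → Basin (d²=11.38)
P3 → Basin (d²=0.13)
P4 → Basin (d²=0.61)
P5 → Basin (d²=5.12)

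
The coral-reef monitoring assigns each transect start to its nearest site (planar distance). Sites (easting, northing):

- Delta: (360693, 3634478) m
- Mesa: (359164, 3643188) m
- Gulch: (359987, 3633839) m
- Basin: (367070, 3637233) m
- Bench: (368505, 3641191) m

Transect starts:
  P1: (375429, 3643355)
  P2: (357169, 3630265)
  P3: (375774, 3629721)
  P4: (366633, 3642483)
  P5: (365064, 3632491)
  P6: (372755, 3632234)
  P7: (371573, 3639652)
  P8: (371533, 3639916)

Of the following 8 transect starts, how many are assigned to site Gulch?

1

P1 → Bench
P2 → Gulch
P3 → Basin
P4 → Bench
P5 → Delta
P6 → Basin
P7 → Bench
P8 → Bench
1 of the 8 goes to Gulch.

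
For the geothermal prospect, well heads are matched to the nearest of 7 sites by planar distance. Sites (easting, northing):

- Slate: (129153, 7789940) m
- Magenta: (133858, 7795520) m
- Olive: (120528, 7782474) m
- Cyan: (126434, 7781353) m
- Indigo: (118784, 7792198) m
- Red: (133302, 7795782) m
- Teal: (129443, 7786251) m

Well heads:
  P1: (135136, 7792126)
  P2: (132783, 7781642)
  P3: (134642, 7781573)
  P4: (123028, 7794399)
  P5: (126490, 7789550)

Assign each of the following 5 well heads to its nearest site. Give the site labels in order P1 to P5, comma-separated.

Magenta, Teal, Teal, Indigo, Slate

P1 → Magenta (d²=13152520.00)
P2 → Teal (d²=32398481.00)
P3 → Teal (d²=48913285.00)
P4 → Indigo (d²=22855937.00)
P5 → Slate (d²=7243669.00)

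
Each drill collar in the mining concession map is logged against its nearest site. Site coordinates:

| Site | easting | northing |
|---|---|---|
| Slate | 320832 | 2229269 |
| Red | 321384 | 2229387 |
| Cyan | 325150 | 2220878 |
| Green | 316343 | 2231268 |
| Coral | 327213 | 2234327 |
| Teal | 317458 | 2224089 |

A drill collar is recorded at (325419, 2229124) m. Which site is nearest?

Red

Squared distances to each site:
Slate: 21061594.000; Red: 16350394.000; Cyan: 68068877.000; Green: 86970512.000; Coral: 30289645.000; Teal: 88728746.000.
Minimum at Red.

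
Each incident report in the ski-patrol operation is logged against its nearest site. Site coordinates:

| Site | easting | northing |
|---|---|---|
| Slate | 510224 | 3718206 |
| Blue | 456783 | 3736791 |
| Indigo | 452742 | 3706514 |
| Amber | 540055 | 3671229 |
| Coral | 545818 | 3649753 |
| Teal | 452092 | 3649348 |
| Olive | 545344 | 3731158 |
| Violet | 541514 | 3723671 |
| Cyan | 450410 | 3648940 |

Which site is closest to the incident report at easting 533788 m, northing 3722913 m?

Squared distances to each site:
Slate: 577417945.000; Blue: 6122368909.000; Indigo: 6837381317.000; Amber: 2710511145.000; Coral: 5497106500.000; Teal: 12086045641.000; Olive: 201521161.000; Violet: 60265640.000; Cyan: 12423895613.000.
Minimum at Violet.

Violet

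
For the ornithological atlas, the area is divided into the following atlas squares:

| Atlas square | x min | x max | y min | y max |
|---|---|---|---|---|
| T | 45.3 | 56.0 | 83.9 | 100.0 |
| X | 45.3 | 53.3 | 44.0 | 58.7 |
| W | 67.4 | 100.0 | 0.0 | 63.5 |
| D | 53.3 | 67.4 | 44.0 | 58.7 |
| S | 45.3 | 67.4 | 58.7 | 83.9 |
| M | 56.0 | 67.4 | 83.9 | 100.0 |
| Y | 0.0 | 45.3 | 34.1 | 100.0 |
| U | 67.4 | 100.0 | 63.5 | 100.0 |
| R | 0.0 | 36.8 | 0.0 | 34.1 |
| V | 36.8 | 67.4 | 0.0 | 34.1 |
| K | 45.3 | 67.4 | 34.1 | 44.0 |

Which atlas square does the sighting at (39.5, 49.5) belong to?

The point has x = 39.5 and y = 49.5.
Only Y satisfies 0.0 ≤ x ≤ 45.3 and 34.1 ≤ y ≤ 100.0.

Y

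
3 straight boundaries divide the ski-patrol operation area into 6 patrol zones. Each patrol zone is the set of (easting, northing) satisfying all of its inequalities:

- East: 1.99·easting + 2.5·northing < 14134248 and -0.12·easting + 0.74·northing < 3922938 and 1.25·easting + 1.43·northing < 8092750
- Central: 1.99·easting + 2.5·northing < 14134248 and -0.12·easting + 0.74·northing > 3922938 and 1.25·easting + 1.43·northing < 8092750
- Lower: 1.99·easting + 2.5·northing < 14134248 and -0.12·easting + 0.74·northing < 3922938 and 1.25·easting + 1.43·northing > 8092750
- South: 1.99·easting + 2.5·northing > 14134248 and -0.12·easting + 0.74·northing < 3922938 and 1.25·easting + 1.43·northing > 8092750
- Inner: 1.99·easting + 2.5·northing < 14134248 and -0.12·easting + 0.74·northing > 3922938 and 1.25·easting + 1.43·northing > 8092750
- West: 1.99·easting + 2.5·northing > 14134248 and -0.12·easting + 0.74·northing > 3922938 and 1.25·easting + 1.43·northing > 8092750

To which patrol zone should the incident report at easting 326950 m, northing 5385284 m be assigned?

Inner

1.99·326950 + 2.5·5385284 = 14113840.500, which is < 14134248
-0.12·326950 + 0.74·5385284 = 3945876.160, which is > 3922938
1.25·326950 + 1.43·5385284 = 8109643.620, which is > 8092750
This sign pattern matches Inner.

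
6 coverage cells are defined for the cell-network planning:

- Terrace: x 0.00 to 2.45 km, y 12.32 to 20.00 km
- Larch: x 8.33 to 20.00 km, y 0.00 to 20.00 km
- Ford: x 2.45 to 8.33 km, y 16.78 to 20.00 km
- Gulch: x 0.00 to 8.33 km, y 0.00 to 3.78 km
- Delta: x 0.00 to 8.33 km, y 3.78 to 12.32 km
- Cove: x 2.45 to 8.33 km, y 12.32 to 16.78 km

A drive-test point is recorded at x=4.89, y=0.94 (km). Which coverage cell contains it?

The point has x = 4.89 and y = 0.94.
Only Gulch satisfies 0.00 ≤ x ≤ 8.33 and 0.00 ≤ y ≤ 3.78.

Gulch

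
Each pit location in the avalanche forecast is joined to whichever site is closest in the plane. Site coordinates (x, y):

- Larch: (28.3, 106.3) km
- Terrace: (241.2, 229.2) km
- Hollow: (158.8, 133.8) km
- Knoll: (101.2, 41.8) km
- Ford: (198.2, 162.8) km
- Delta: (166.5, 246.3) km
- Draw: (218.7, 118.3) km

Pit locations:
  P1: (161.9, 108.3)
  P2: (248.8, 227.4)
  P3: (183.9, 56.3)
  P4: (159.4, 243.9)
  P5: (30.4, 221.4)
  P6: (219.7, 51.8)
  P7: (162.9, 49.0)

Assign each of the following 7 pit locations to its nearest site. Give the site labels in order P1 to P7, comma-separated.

P1 → Hollow (d²=659.86)
P2 → Terrace (d²=61.00)
P3 → Draw (d²=5055.04)
P4 → Delta (d²=56.17)
P5 → Larch (d²=13252.42)
P6 → Draw (d²=4423.25)
P7 → Knoll (d²=3858.73)

Hollow, Terrace, Draw, Delta, Larch, Draw, Knoll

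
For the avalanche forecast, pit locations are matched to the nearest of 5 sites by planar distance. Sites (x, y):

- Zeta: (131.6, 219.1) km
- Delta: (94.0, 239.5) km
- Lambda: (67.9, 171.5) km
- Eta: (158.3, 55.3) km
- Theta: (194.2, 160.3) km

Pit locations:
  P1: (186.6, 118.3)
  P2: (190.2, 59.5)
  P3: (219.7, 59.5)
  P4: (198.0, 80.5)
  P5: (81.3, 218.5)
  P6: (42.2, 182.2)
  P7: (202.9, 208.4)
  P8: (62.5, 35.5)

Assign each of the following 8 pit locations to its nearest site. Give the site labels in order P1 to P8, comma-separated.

P1 → Theta (d²=1821.76)
P2 → Eta (d²=1035.25)
P3 → Eta (d²=3787.60)
P4 → Eta (d²=2211.13)
P5 → Delta (d²=602.29)
P6 → Lambda (d²=774.98)
P7 → Theta (d²=2389.30)
P8 → Eta (d²=9569.68)

Theta, Eta, Eta, Eta, Delta, Lambda, Theta, Eta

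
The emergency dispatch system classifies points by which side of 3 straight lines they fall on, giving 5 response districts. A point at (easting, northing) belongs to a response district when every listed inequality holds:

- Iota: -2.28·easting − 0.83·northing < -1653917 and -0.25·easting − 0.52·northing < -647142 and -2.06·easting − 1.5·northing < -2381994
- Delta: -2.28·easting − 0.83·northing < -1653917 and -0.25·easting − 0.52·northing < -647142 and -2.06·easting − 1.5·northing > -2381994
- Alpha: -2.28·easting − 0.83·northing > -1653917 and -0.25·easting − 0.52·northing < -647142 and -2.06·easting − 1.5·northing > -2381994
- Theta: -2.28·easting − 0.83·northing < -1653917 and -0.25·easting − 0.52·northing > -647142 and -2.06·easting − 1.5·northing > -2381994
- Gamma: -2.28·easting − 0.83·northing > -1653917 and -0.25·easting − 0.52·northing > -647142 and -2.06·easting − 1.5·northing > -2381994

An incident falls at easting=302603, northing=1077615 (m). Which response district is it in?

Gamma

-2.28·302603 − 0.83·1077615 = -1584355.290, which is > -1653917
-0.25·302603 − 0.52·1077615 = -636010.550, which is > -647142
-2.06·302603 − 1.5·1077615 = -2239784.680, which is > -2381994
This sign pattern matches Gamma.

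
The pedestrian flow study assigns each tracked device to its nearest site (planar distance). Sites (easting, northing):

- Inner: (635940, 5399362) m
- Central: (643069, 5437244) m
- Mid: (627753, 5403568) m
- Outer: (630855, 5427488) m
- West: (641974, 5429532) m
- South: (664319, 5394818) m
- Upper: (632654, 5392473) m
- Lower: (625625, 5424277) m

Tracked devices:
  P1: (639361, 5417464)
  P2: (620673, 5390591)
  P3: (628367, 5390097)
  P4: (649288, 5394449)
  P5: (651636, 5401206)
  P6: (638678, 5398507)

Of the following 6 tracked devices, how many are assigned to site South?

P1 → West
P2 → Upper
P3 → Upper
P4 → Inner
P5 → South
P6 → Inner
1 of the 6 goes to South.

1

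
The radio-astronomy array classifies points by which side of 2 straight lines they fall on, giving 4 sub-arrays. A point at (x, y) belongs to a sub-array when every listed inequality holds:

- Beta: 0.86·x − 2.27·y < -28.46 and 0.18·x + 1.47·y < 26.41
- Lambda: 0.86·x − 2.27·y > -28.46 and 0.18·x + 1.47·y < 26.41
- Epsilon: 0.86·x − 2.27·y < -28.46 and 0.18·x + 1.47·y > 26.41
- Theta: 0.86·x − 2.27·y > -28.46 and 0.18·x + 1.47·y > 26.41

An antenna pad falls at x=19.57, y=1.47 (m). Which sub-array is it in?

Lambda

0.86·19.57 − 2.27·1.47 = 13.493, which is > -28.46
0.18·19.57 + 1.47·1.47 = 5.683, which is < 26.41
This sign pattern matches Lambda.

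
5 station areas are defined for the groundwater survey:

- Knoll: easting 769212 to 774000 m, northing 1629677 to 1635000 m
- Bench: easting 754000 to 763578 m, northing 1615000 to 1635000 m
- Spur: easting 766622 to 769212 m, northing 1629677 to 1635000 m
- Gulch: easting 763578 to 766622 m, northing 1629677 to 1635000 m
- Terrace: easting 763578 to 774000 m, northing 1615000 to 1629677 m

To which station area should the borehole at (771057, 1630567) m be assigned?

Knoll

The point has easting = 771057 and northing = 1630567.
Only Knoll satisfies 769212 ≤ easting ≤ 774000 and 1629677 ≤ northing ≤ 1635000.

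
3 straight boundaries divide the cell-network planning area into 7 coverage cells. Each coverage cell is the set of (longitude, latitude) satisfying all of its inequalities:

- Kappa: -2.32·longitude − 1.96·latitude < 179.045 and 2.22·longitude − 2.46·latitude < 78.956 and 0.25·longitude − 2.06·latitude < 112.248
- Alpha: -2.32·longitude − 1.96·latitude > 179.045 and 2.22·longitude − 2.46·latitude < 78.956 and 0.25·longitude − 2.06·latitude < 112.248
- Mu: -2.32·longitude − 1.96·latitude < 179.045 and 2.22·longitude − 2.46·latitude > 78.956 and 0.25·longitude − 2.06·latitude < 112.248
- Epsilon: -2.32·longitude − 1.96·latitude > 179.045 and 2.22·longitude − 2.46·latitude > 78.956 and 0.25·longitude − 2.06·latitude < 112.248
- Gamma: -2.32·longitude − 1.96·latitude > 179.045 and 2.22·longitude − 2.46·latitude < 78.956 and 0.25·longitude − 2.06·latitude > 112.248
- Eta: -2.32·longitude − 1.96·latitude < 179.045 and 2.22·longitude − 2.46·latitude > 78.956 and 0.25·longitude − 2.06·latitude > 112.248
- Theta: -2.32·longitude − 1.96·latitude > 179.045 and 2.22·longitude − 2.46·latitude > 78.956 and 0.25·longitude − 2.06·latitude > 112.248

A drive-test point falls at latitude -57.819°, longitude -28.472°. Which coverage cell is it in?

-2.32·-28.472 − 1.96·-57.819 = 179.380, which is > 179.045
2.22·-28.472 − 2.46·-57.819 = 79.027, which is > 78.956
0.25·-28.472 − 2.06·-57.819 = 111.989, which is < 112.248
This sign pattern matches Epsilon.

Epsilon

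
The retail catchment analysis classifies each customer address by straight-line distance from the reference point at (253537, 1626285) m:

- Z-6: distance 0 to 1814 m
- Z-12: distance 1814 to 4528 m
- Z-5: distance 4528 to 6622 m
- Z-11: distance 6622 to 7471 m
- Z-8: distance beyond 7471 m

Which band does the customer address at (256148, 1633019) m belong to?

Z-11

Distance = √((256148−253537)² + (1633019−1626285)²) = √(6817321.000 + 45346756.000) = 7222.470 m.
6622 ≤ 7222.470 < 7471 → Z-11.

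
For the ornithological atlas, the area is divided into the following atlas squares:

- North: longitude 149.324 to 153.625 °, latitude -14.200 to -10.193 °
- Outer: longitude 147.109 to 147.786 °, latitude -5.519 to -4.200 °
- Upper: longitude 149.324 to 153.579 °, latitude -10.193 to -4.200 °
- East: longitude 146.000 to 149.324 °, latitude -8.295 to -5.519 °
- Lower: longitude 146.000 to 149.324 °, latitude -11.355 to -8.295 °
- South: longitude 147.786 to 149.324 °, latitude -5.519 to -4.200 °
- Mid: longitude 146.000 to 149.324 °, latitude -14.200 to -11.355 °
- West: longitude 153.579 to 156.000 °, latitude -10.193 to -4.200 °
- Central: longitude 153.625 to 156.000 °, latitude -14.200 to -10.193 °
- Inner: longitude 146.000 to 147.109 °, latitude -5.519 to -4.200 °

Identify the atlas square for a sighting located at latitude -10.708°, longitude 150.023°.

The point has longitude = 150.023 and latitude = -10.708.
Only North satisfies 149.324 ≤ longitude ≤ 153.625 and -14.200 ≤ latitude ≤ -10.193.

North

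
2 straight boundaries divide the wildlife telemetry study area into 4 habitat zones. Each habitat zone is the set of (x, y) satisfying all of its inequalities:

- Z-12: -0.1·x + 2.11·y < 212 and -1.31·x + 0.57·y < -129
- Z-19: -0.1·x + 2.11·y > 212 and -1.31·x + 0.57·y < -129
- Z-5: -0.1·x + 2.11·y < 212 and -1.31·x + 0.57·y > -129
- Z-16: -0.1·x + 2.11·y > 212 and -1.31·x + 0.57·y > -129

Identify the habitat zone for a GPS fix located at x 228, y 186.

Z-19

-0.1·228 + 2.11·186 = 369.660, which is > 212
-1.31·228 + 0.57·186 = -192.660, which is < -129
This sign pattern matches Z-19.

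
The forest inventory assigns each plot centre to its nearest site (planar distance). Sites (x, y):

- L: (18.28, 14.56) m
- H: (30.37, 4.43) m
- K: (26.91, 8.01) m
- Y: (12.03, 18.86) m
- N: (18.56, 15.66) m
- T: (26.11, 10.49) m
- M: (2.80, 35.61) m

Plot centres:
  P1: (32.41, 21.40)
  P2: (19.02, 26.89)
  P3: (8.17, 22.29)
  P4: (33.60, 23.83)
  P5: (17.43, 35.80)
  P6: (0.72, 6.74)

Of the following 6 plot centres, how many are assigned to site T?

P1 → T
P2 → Y
P3 → Y
P4 → T
P5 → M
P6 → Y
2 of the 6 go to T.

2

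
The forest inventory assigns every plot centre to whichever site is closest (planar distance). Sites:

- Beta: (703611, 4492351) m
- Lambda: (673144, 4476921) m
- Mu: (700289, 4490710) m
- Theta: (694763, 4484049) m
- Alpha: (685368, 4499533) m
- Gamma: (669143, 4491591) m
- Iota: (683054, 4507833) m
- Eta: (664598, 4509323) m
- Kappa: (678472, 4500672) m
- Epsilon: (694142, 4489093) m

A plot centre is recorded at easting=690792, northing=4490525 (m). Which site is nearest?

Squared distances to each site:
Beta: 167661037.000; Lambda: 496520720.000; Mu: 90227234.000; Theta: 57707417.000; Alpha: 110563840.000; Gamma: 469815557.000; Iota: 359443508.000; Eta: 1039490440.000; Kappa: 254744009.000; Epsilon: 13273124.000.
Minimum at Epsilon.

Epsilon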